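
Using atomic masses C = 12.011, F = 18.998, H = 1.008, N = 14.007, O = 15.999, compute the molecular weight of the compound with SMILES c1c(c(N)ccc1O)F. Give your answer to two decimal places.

127.12

Molecular formula: C6H6FNO.
M = 6×12.011 + 1×18.998 + 6×1.008 + 1×14.007 + 1×15.999 = 127.12 g/mol.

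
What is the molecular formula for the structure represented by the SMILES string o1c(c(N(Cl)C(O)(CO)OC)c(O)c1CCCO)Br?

C10H15BrClNO6

Heavy atoms from the SMILES: 1 Br, 10 C, 1 Cl, 1 N, 6 O.
Implicit hydrogens by atom environment:
  4 × C: 2 H each → 8
  4 × C (aromatic): no H
  4 × O: 1 H each → 4
  1 × Br: no H
  1 × C: 3 H
  1 × C: no H
  1 × Cl: no H
  1 × N: no H
  1 × O (aromatic): no H
  1 × O: no H
  Total hydrogens = 15.
Molecular formula: C10H15BrClNO6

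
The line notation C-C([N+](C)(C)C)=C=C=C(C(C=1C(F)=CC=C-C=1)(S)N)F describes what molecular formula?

Heavy atoms from the SMILES: 15 C, 2 F, 2 N, 1 S.
Implicit hydrogens by atom environment:
  5 × C: no H
  4 × C: 3 H each → 12
  4 × C (aromatic): 1 H each → 4
  2 × C (aromatic): no H
  2 × F: no H
  1 × N: 2 H
  1 × N (charge +1): no H
  1 × S: 1 H
  Total hydrogens = 19.
Net charge +1.
Molecular formula: C15H19F2N2S+

C15H19F2N2S+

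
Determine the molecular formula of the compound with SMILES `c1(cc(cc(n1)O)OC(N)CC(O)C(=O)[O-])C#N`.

C10H10N3O5-

Heavy atoms from the SMILES: 10 C, 3 N, 5 O.
Implicit hydrogens by atom environment:
  3 × C (aromatic): no H
  2 × C (aromatic): 1 H each → 2
  2 × C: 1 H each → 2
  2 × C: no H
  2 × O: 1 H each → 2
  2 × O: no H
  1 × C: 2 H
  1 × N: 2 H
  1 × N (aromatic): no H
  1 × N: no H
  1 × O (charge -1): no H
  Total hydrogens = 10.
Net charge -1.
Molecular formula: C10H10N3O5-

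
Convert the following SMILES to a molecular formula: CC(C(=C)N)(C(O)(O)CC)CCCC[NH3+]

Heavy atoms from the SMILES: 11 C, 2 N, 2 O.
Implicit hydrogens by atom environment:
  6 × C: 2 H each → 12
  3 × C: no H
  2 × C: 3 H each → 6
  2 × O: 1 H each → 2
  1 × N (charge +1): 3 H
  1 × N: 2 H
  Total hydrogens = 25.
Net charge +1.
Molecular formula: C11H25N2O2+

C11H25N2O2+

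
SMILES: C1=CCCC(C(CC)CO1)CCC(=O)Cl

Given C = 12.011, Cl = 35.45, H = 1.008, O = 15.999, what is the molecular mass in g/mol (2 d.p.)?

230.73

Molecular formula: C12H19ClO2.
M = 12×12.011 + 1×35.45 + 19×1.008 + 2×15.999 = 230.73 g/mol.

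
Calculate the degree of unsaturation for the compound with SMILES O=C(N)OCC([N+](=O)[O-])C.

2

Molecular formula from the SMILES: C4H8N2O4.
DoU = (2C + 2 + N − H − X)/2 = (2·4 + 2 + 2 − 8 − 0)/2 = 4/2 = 2.
(Structurally: 0 ring(s) + 2 π bond(s) = 2.)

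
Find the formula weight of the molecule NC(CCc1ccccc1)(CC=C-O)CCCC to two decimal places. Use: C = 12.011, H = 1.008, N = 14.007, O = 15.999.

Molecular formula: C16H25NO.
M = 16×12.011 + 25×1.008 + 1×14.007 + 1×15.999 = 247.38 g/mol.

247.38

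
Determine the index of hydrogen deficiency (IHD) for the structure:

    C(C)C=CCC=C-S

Molecular formula from the SMILES: C7H12S.
DoU = (2C + 2 + N − H − X)/2 = (2·7 + 2 + 0 − 12 − 0)/2 = 4/2 = 2.
(Structurally: 0 ring(s) + 2 π bond(s) = 2.)

2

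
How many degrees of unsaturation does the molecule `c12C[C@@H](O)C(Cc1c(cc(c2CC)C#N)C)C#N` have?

9

Molecular formula from the SMILES: C15H16N2O.
DoU = (2C + 2 + N − H − X)/2 = (2·15 + 2 + 2 − 16 − 0)/2 = 18/2 = 9.
(Structurally: 2 ring(s) + 7 π bond(s) = 9.)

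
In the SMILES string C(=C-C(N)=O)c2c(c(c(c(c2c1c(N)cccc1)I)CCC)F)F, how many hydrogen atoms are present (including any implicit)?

Hydrogens are implicit in SMILES; fill each atom to its normal valence:
  8 × C (aromatic): no H
  4 × C (aromatic): 1 H each → 4
  2 × C: 2 H each → 4
  2 × C: 1 H each → 2
  2 × F: no H
  2 × N: 2 H each → 4
  1 × C: 3 H
  1 × C: no H
  1 × I: no H
  1 × O: no H
  Total hydrogens = 17.

17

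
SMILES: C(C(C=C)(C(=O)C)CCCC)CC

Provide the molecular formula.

C12H22O

Heavy atoms from the SMILES: 12 C, 1 O.
Implicit hydrogens by atom environment:
  6 × C: 2 H each → 12
  3 × C: 3 H each → 9
  2 × C: no H
  1 × C: 1 H
  1 × O: no H
  Total hydrogens = 22.
Molecular formula: C12H22O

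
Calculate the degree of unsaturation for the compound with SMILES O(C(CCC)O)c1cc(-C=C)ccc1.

5

Molecular formula from the SMILES: C12H16O2.
DoU = (2C + 2 + N − H − X)/2 = (2·12 + 2 + 0 − 16 − 0)/2 = 10/2 = 5.
(Structurally: 1 ring(s) + 4 π bond(s) = 5.)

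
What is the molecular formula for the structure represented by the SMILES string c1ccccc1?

Heavy atoms from the SMILES: 6 C.
Implicit hydrogens by atom environment:
  6 × C (aromatic): 1 H each → 6
  Total hydrogens = 6.
Molecular formula: C6H6

C6H6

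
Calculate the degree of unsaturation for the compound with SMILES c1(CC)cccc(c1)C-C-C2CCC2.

Molecular formula from the SMILES: C14H20.
DoU = (2C + 2 + N − H − X)/2 = (2·14 + 2 + 0 − 20 − 0)/2 = 10/2 = 5.
(Structurally: 2 ring(s) + 3 π bond(s) = 5.)

5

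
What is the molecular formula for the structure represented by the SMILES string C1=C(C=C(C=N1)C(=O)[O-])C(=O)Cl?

C7H3ClNO3-

Heavy atoms from the SMILES: 7 C, 1 Cl, 1 N, 3 O.
Implicit hydrogens by atom environment:
  3 × C (aromatic): 1 H each → 3
  2 × C (aromatic): no H
  2 × C: no H
  2 × O: no H
  1 × Cl: no H
  1 × N (aromatic): no H
  1 × O (charge -1): no H
  Total hydrogens = 3.
Net charge -1.
Molecular formula: C7H3ClNO3-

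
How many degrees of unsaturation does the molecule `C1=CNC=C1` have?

Molecular formula from the SMILES: C4H5N.
DoU = (2C + 2 + N − H − X)/2 = (2·4 + 2 + 1 − 5 − 0)/2 = 6/2 = 3.
(Structurally: 1 ring(s) + 2 π bond(s) = 3.)

3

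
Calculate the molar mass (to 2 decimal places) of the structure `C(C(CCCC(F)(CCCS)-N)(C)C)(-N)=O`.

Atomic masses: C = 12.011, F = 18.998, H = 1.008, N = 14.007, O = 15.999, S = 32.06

Molecular formula: C11H23FN2OS.
M = 11×12.011 + 1×18.998 + 23×1.008 + 2×14.007 + 1×15.999 + 1×32.06 = 250.38 g/mol.

250.38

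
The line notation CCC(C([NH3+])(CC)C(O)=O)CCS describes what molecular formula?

C9H20NO2S+

Heavy atoms from the SMILES: 9 C, 1 N, 2 O, 1 S.
Implicit hydrogens by atom environment:
  4 × C: 2 H each → 8
  2 × C: 3 H each → 6
  2 × C: no H
  1 × C: 1 H
  1 × N (charge +1): 3 H
  1 × O: 1 H
  1 × O: no H
  1 × S: 1 H
  Total hydrogens = 20.
Net charge +1.
Molecular formula: C9H20NO2S+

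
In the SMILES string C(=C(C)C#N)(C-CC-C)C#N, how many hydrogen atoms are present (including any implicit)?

12

Hydrogens are implicit in SMILES; fill each atom to its normal valence:
  4 × C: no H
  3 × C: 2 H each → 6
  2 × C: 3 H each → 6
  2 × N: no H
  Total hydrogens = 12.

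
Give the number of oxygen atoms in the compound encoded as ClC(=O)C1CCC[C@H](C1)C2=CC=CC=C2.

1

The symbol for oxygen appears 1 time in the SMILES.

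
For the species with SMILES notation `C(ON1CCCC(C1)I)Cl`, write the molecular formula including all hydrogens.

Heavy atoms from the SMILES: 6 C, 1 Cl, 1 I, 1 N, 1 O.
Implicit hydrogens by atom environment:
  5 × C: 2 H each → 10
  1 × C: 1 H
  1 × Cl: no H
  1 × I: no H
  1 × N: no H
  1 × O: no H
  Total hydrogens = 11.
Molecular formula: C6H11ClINO

C6H11ClINO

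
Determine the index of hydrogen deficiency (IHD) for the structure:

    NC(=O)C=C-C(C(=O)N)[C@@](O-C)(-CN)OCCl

3

Molecular formula from the SMILES: C9H16ClN3O4.
DoU = (2C + 2 + N − H − X)/2 = (2·9 + 2 + 3 − 16 − 1)/2 = 6/2 = 3.
(Structurally: 0 ring(s) + 3 π bond(s) = 3.)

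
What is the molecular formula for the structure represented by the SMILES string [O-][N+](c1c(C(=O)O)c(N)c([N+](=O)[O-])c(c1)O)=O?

C7H5N3O7

Heavy atoms from the SMILES: 7 C, 3 N, 7 O.
Implicit hydrogens by atom environment:
  5 × C (aromatic): no H
  3 × O: no H
  2 × N (charge +1): no H
  2 × O: 1 H each → 2
  2 × O (charge -1): no H
  1 × C (aromatic): 1 H
  1 × C: no H
  1 × N: 2 H
  Total hydrogens = 5.
Molecular formula: C7H5N3O7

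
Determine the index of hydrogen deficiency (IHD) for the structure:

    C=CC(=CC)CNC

2

Molecular formula from the SMILES: C7H13N.
DoU = (2C + 2 + N − H − X)/2 = (2·7 + 2 + 1 − 13 − 0)/2 = 4/2 = 2.
(Structurally: 0 ring(s) + 2 π bond(s) = 2.)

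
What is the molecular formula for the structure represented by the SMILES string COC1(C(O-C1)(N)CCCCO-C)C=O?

C10H19NO4

Heavy atoms from the SMILES: 10 C, 1 N, 4 O.
Implicit hydrogens by atom environment:
  5 × C: 2 H each → 10
  4 × O: no H
  2 × C: 3 H each → 6
  2 × C: no H
  1 × C: 1 H
  1 × N: 2 H
  Total hydrogens = 19.
Molecular formula: C10H19NO4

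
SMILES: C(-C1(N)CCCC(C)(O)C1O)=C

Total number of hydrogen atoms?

17

Hydrogens are implicit in SMILES; fill each atom to its normal valence:
  4 × C: 2 H each → 8
  2 × C: 1 H each → 2
  2 × C: no H
  2 × O: 1 H each → 2
  1 × C: 3 H
  1 × N: 2 H
  Total hydrogens = 17.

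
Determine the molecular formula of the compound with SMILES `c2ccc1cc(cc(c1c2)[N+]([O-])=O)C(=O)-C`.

C12H9NO3

Heavy atoms from the SMILES: 12 C, 1 N, 3 O.
Implicit hydrogens by atom environment:
  6 × C (aromatic): 1 H each → 6
  4 × C (aromatic): no H
  2 × O: no H
  1 × C: 3 H
  1 × C: no H
  1 × N (charge +1): no H
  1 × O (charge -1): no H
  Total hydrogens = 9.
Molecular formula: C12H9NO3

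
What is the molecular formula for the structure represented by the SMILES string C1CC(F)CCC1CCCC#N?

Heavy atoms from the SMILES: 10 C, 1 F, 1 N.
Implicit hydrogens by atom environment:
  7 × C: 2 H each → 14
  2 × C: 1 H each → 2
  1 × C: no H
  1 × F: no H
  1 × N: no H
  Total hydrogens = 16.
Molecular formula: C10H16FN

C10H16FN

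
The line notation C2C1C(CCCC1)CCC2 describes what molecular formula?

Heavy atoms from the SMILES: 10 C.
Implicit hydrogens by atom environment:
  8 × C: 2 H each → 16
  2 × C: 1 H each → 2
  Total hydrogens = 18.
Molecular formula: C10H18

C10H18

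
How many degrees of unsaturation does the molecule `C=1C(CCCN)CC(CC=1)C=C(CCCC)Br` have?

3

Molecular formula from the SMILES: C15H26BrN.
DoU = (2C + 2 + N − H − X)/2 = (2·15 + 2 + 1 − 26 − 1)/2 = 6/2 = 3.
(Structurally: 1 ring(s) + 2 π bond(s) = 3.)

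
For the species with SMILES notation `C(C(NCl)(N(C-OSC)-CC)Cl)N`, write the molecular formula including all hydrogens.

Heavy atoms from the SMILES: 6 C, 2 Cl, 3 N, 1 O, 1 S.
Implicit hydrogens by atom environment:
  3 × C: 2 H each → 6
  2 × C: 3 H each → 6
  2 × Cl: no H
  1 × C: no H
  1 × N: 2 H
  1 × N: 1 H
  1 × N: no H
  1 × O: no H
  1 × S: no H
  Total hydrogens = 15.
Molecular formula: C6H15Cl2N3OS

C6H15Cl2N3OS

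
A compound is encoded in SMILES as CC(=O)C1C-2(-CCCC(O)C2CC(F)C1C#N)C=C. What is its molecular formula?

Heavy atoms from the SMILES: 15 C, 1 F, 1 N, 2 O.
Implicit hydrogens by atom environment:
  6 × C: 1 H each → 6
  5 × C: 2 H each → 10
  3 × C: no H
  1 × C: 3 H
  1 × F: no H
  1 × N: no H
  1 × O: 1 H
  1 × O: no H
  Total hydrogens = 20.
Molecular formula: C15H20FNO2

C15H20FNO2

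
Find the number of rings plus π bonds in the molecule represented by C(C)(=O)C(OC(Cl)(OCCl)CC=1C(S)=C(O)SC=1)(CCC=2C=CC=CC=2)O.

Molecular formula from the SMILES: C18H20Cl2O5S2.
DoU = (2C + 2 + N − H − X)/2 = (2·18 + 2 + 0 − 20 − 2)/2 = 16/2 = 8.
(Structurally: 2 ring(s) + 6 π bond(s) = 8.)

8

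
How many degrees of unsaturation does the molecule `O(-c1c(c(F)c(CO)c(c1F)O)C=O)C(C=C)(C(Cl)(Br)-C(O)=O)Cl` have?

Molecular formula from the SMILES: C13H9BrCl2F2O6.
DoU = (2C + 2 + N − H − X)/2 = (2·13 + 2 + 0 − 9 − 5)/2 = 14/2 = 7.
(Structurally: 1 ring(s) + 6 π bond(s) = 7.)

7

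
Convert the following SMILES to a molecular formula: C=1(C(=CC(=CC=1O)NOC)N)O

Heavy atoms from the SMILES: 7 C, 2 N, 3 O.
Implicit hydrogens by atom environment:
  4 × C (aromatic): no H
  2 × C (aromatic): 1 H each → 2
  2 × O: 1 H each → 2
  1 × C: 3 H
  1 × N: 2 H
  1 × N: 1 H
  1 × O: no H
  Total hydrogens = 10.
Molecular formula: C7H10N2O3

C7H10N2O3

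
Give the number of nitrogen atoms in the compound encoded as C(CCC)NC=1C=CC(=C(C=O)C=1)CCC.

1

The symbol for nitrogen appears 1 time in the SMILES.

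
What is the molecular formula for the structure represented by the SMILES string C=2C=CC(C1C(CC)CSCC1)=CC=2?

C13H18S

Heavy atoms from the SMILES: 13 C, 1 S.
Implicit hydrogens by atom environment:
  5 × C (aromatic): 1 H each → 5
  4 × C: 2 H each → 8
  2 × C: 1 H each → 2
  1 × C: 3 H
  1 × C (aromatic): no H
  1 × S: no H
  Total hydrogens = 18.
Molecular formula: C13H18S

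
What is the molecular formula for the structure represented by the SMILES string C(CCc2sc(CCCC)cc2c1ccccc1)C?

C18H24S

Heavy atoms from the SMILES: 18 C, 1 S.
Implicit hydrogens by atom environment:
  6 × C: 2 H each → 12
  6 × C (aromatic): 1 H each → 6
  4 × C (aromatic): no H
  2 × C: 3 H each → 6
  1 × S (aromatic): no H
  Total hydrogens = 24.
Molecular formula: C18H24S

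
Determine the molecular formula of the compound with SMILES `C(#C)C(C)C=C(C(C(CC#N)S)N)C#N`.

Heavy atoms from the SMILES: 11 C, 3 N, 1 S.
Implicit hydrogens by atom environment:
  5 × C: 1 H each → 5
  4 × C: no H
  2 × N: no H
  1 × C: 3 H
  1 × C: 2 H
  1 × N: 2 H
  1 × S: 1 H
  Total hydrogens = 13.
Molecular formula: C11H13N3S

C11H13N3S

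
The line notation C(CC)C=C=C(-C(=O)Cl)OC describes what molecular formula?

Heavy atoms from the SMILES: 8 C, 1 Cl, 2 O.
Implicit hydrogens by atom environment:
  3 × C: no H
  2 × C: 3 H each → 6
  2 × C: 2 H each → 4
  2 × O: no H
  1 × C: 1 H
  1 × Cl: no H
  Total hydrogens = 11.
Molecular formula: C8H11ClO2

C8H11ClO2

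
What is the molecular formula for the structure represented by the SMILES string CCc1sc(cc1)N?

Heavy atoms from the SMILES: 6 C, 1 N, 1 S.
Implicit hydrogens by atom environment:
  2 × C (aromatic): 1 H each → 2
  2 × C (aromatic): no H
  1 × C: 3 H
  1 × C: 2 H
  1 × N: 2 H
  1 × S (aromatic): no H
  Total hydrogens = 9.
Molecular formula: C6H9NS

C6H9NS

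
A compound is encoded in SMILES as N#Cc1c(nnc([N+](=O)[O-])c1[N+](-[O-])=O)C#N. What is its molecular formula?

C6N6O4

Heavy atoms from the SMILES: 6 C, 6 N, 4 O.
Implicit hydrogens by atom environment:
  4 × C (aromatic): no H
  2 × C: no H
  2 × N (aromatic): no H
  2 × N: no H
  2 × N (charge +1): no H
  2 × O: no H
  2 × O (charge -1): no H
  Total hydrogens = 0.
Molecular formula: C6N6O4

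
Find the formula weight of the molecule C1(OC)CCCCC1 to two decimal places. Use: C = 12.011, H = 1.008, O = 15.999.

Molecular formula: C7H14O.
M = 7×12.011 + 14×1.008 + 1×15.999 = 114.19 g/mol.

114.19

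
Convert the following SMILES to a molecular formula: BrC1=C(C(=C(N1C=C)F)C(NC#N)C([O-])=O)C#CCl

C11H5BrClFN3O2-

Heavy atoms from the SMILES: 1 Br, 11 C, 1 Cl, 1 F, 3 N, 2 O.
Implicit hydrogens by atom environment:
  4 × C (aromatic): no H
  4 × C: no H
  2 × C: 1 H each → 2
  1 × Br: no H
  1 × C: 2 H
  1 × Cl: no H
  1 × F: no H
  1 × N: 1 H
  1 × N (aromatic): no H
  1 × N: no H
  1 × O: no H
  1 × O (charge -1): no H
  Total hydrogens = 5.
Net charge -1.
Molecular formula: C11H5BrClFN3O2-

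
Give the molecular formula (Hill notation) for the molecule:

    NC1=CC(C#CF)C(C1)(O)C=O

Heavy atoms from the SMILES: 8 C, 1 F, 1 N, 2 O.
Implicit hydrogens by atom environment:
  4 × C: no H
  3 × C: 1 H each → 3
  1 × C: 2 H
  1 × F: no H
  1 × N: 2 H
  1 × O: 1 H
  1 × O: no H
  Total hydrogens = 8.
Molecular formula: C8H8FNO2

C8H8FNO2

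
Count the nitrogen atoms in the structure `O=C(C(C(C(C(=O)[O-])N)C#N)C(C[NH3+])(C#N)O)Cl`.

4

The symbol for nitrogen appears 4 times in the SMILES.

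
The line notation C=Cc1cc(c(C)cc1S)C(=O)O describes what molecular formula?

C10H10O2S

Heavy atoms from the SMILES: 10 C, 2 O, 1 S.
Implicit hydrogens by atom environment:
  4 × C (aromatic): no H
  2 × C (aromatic): 1 H each → 2
  1 × C: 3 H
  1 × C: 2 H
  1 × C: 1 H
  1 × C: no H
  1 × O: 1 H
  1 × O: no H
  1 × S: 1 H
  Total hydrogens = 10.
Molecular formula: C10H10O2S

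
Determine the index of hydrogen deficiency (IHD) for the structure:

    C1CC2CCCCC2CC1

2

Molecular formula from the SMILES: C10H18.
DoU = (2C + 2 + N − H − X)/2 = (2·10 + 2 + 0 − 18 − 0)/2 = 4/2 = 2.
(Structurally: 2 ring(s) + 0 π bond(s) = 2.)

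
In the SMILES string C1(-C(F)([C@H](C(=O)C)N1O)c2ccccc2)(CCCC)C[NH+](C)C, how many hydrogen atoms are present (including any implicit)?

Hydrogens are implicit in SMILES; fill each atom to its normal valence:
  5 × C (aromatic): 1 H each → 5
  4 × C: 3 H each → 12
  4 × C: 2 H each → 8
  3 × C: no H
  1 × C: 1 H
  1 × C (aromatic): no H
  1 × F: no H
  1 × N (charge +1): 1 H
  1 × N: no H
  1 × O: 1 H
  1 × O: no H
  Total hydrogens = 28.

28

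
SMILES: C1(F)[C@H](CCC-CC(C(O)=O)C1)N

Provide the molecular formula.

Heavy atoms from the SMILES: 9 C, 1 F, 1 N, 2 O.
Implicit hydrogens by atom environment:
  5 × C: 2 H each → 10
  3 × C: 1 H each → 3
  1 × C: no H
  1 × F: no H
  1 × N: 2 H
  1 × O: 1 H
  1 × O: no H
  Total hydrogens = 16.
Molecular formula: C9H16FNO2

C9H16FNO2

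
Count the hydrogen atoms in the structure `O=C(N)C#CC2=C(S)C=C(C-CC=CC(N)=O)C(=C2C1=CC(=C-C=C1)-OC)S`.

20

Hydrogens are implicit in SMILES; fill each atom to its normal valence:
  7 × C (aromatic): no H
  5 × C (aromatic): 1 H each → 5
  4 × C: no H
  3 × O: no H
  2 × C: 2 H each → 4
  2 × C: 1 H each → 2
  2 × N: 2 H each → 4
  2 × S: 1 H each → 2
  1 × C: 3 H
  Total hydrogens = 20.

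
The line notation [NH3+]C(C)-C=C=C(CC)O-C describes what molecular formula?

C8H16NO+

Heavy atoms from the SMILES: 8 C, 1 N, 1 O.
Implicit hydrogens by atom environment:
  3 × C: 3 H each → 9
  2 × C: 1 H each → 2
  2 × C: no H
  1 × C: 2 H
  1 × N (charge +1): 3 H
  1 × O: no H
  Total hydrogens = 16.
Net charge +1.
Molecular formula: C8H16NO+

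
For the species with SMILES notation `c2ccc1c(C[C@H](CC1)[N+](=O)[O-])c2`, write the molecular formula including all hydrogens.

Heavy atoms from the SMILES: 10 C, 1 N, 2 O.
Implicit hydrogens by atom environment:
  4 × C (aromatic): 1 H each → 4
  3 × C: 2 H each → 6
  2 × C (aromatic): no H
  1 × C: 1 H
  1 × N (charge +1): no H
  1 × O: no H
  1 × O (charge -1): no H
  Total hydrogens = 11.
Molecular formula: C10H11NO2

C10H11NO2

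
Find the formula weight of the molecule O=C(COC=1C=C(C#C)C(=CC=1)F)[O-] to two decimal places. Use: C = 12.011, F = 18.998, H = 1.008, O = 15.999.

193.15

Molecular formula: C10H6FO3-.
M = 10×12.011 + 1×18.998 + 6×1.008 + 3×15.999 = 193.15 g/mol.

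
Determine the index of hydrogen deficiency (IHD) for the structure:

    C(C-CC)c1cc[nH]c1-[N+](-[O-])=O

Molecular formula from the SMILES: C8H12N2O2.
DoU = (2C + 2 + N − H − X)/2 = (2·8 + 2 + 2 − 12 − 0)/2 = 8/2 = 4.
(Structurally: 1 ring(s) + 3 π bond(s) = 4.)

4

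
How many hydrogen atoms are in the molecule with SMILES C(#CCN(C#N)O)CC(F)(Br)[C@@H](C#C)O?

8

Hydrogens are implicit in SMILES; fill each atom to its normal valence:
  5 × C: no H
  2 × C: 2 H each → 4
  2 × C: 1 H each → 2
  2 × N: no H
  2 × O: 1 H each → 2
  1 × Br: no H
  1 × F: no H
  Total hydrogens = 8.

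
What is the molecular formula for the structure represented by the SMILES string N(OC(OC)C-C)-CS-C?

C6H15NO2S

Heavy atoms from the SMILES: 6 C, 1 N, 2 O, 1 S.
Implicit hydrogens by atom environment:
  3 × C: 3 H each → 9
  2 × C: 2 H each → 4
  2 × O: no H
  1 × C: 1 H
  1 × N: 1 H
  1 × S: no H
  Total hydrogens = 15.
Molecular formula: C6H15NO2S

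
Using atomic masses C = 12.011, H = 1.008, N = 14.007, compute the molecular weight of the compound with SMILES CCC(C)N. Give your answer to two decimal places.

73.14

Molecular formula: C4H11N.
M = 4×12.011 + 11×1.008 + 1×14.007 = 73.14 g/mol.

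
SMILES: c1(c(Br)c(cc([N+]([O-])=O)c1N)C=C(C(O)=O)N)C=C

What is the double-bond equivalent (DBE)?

8

Molecular formula from the SMILES: C11H10BrN3O4.
DoU = (2C + 2 + N − H − X)/2 = (2·11 + 2 + 3 − 10 − 1)/2 = 16/2 = 8.
(Structurally: 1 ring(s) + 7 π bond(s) = 8.)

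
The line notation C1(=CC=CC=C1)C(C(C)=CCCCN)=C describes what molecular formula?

Heavy atoms from the SMILES: 14 C, 1 N.
Implicit hydrogens by atom environment:
  5 × C (aromatic): 1 H each → 5
  4 × C: 2 H each → 8
  2 × C: no H
  1 × C: 3 H
  1 × C: 1 H
  1 × C (aromatic): no H
  1 × N: 2 H
  Total hydrogens = 19.
Molecular formula: C14H19N

C14H19N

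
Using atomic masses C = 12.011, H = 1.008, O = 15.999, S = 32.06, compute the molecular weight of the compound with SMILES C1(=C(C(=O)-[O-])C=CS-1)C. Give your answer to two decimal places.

141.16

Molecular formula: C6H5O2S-.
M = 6×12.011 + 5×1.008 + 2×15.999 + 1×32.06 = 141.16 g/mol.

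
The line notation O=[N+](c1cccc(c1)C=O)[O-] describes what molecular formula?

C7H5NO3

Heavy atoms from the SMILES: 7 C, 1 N, 3 O.
Implicit hydrogens by atom environment:
  4 × C (aromatic): 1 H each → 4
  2 × C (aromatic): no H
  2 × O: no H
  1 × C: 1 H
  1 × N (charge +1): no H
  1 × O (charge -1): no H
  Total hydrogens = 5.
Molecular formula: C7H5NO3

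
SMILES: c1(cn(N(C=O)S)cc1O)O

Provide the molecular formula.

C5H6N2O3S

Heavy atoms from the SMILES: 5 C, 2 N, 3 O, 1 S.
Implicit hydrogens by atom environment:
  2 × C (aromatic): 1 H each → 2
  2 × C (aromatic): no H
  2 × O: 1 H each → 2
  1 × C: 1 H
  1 × N (aromatic): no H
  1 × N: no H
  1 × O: no H
  1 × S: 1 H
  Total hydrogens = 6.
Molecular formula: C5H6N2O3S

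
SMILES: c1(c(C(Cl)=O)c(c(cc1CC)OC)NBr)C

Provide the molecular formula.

Heavy atoms from the SMILES: 1 Br, 11 C, 1 Cl, 1 N, 2 O.
Implicit hydrogens by atom environment:
  5 × C (aromatic): no H
  3 × C: 3 H each → 9
  2 × O: no H
  1 × Br: no H
  1 × C: 2 H
  1 × C (aromatic): 1 H
  1 × C: no H
  1 × Cl: no H
  1 × N: 1 H
  Total hydrogens = 13.
Molecular formula: C11H13BrClNO2

C11H13BrClNO2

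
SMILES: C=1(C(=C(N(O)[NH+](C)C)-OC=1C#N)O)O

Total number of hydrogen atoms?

Hydrogens are implicit in SMILES; fill each atom to its normal valence:
  4 × C (aromatic): no H
  3 × O: 1 H each → 3
  2 × C: 3 H each → 6
  2 × N: no H
  1 × C: no H
  1 × N (charge +1): 1 H
  1 × O (aromatic): no H
  Total hydrogens = 10.

10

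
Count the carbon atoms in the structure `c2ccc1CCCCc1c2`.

10

The symbol for carbon appears 10 times in the SMILES. Lowercase c denotes aromatic carbon and counts toward C.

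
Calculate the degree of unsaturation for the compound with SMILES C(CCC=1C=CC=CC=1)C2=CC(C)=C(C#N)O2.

9

Molecular formula from the SMILES: C15H15NO.
DoU = (2C + 2 + N − H − X)/2 = (2·15 + 2 + 1 − 15 − 0)/2 = 18/2 = 9.
(Structurally: 2 ring(s) + 7 π bond(s) = 9.)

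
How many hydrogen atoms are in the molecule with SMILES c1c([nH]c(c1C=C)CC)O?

11

Hydrogens are implicit in SMILES; fill each atom to its normal valence:
  3 × C (aromatic): no H
  2 × C: 2 H each → 4
  1 × C: 3 H
  1 × C (aromatic): 1 H
  1 × C: 1 H
  1 × N (aromatic): 1 H
  1 × O: 1 H
  Total hydrogens = 11.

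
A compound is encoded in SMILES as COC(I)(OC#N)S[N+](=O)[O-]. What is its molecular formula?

Heavy atoms from the SMILES: 3 C, 1 I, 2 N, 4 O, 1 S.
Implicit hydrogens by atom environment:
  3 × O: no H
  2 × C: no H
  1 × C: 3 H
  1 × I: no H
  1 × N (charge +1): no H
  1 × N: no H
  1 × O (charge -1): no H
  1 × S: no H
  Total hydrogens = 3.
Molecular formula: C3H3IN2O4S

C3H3IN2O4S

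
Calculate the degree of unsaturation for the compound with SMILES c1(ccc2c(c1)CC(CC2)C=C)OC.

6

Molecular formula from the SMILES: C13H16O.
DoU = (2C + 2 + N − H − X)/2 = (2·13 + 2 + 0 − 16 − 0)/2 = 12/2 = 6.
(Structurally: 2 ring(s) + 4 π bond(s) = 6.)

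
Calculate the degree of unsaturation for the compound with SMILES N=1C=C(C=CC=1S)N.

4

Molecular formula from the SMILES: C5H6N2S.
DoU = (2C + 2 + N − H − X)/2 = (2·5 + 2 + 2 − 6 − 0)/2 = 8/2 = 4.
(Structurally: 1 ring(s) + 3 π bond(s) = 4.)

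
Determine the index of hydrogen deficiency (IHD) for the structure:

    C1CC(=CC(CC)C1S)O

2

Molecular formula from the SMILES: C8H14OS.
DoU = (2C + 2 + N − H − X)/2 = (2·8 + 2 + 0 − 14 − 0)/2 = 4/2 = 2.
(Structurally: 1 ring(s) + 1 π bond(s) = 2.)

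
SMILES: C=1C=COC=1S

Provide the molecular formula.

Heavy atoms from the SMILES: 4 C, 1 O, 1 S.
Implicit hydrogens by atom environment:
  3 × C (aromatic): 1 H each → 3
  1 × C (aromatic): no H
  1 × O (aromatic): no H
  1 × S: 1 H
  Total hydrogens = 4.
Molecular formula: C4H4OS

C4H4OS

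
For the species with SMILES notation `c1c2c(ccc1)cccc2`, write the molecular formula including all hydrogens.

C10H8

Heavy atoms from the SMILES: 10 C.
Implicit hydrogens by atom environment:
  8 × C (aromatic): 1 H each → 8
  2 × C (aromatic): no H
  Total hydrogens = 8.
Molecular formula: C10H8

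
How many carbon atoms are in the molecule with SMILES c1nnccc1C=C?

6

The symbol for carbon appears 6 times in the SMILES. Lowercase c denotes aromatic carbon and counts toward C.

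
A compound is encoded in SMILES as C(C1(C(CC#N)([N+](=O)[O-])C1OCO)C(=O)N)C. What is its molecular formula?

C9H13N3O5

Heavy atoms from the SMILES: 9 C, 3 N, 5 O.
Implicit hydrogens by atom environment:
  4 × C: no H
  3 × C: 2 H each → 6
  3 × O: no H
  1 × C: 3 H
  1 × C: 1 H
  1 × N: 2 H
  1 × N: no H
  1 × N (charge +1): no H
  1 × O: 1 H
  1 × O (charge -1): no H
  Total hydrogens = 13.
Molecular formula: C9H13N3O5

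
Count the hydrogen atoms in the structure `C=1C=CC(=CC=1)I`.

5

Hydrogens are implicit in SMILES; fill each atom to its normal valence:
  5 × C (aromatic): 1 H each → 5
  1 × C (aromatic): no H
  1 × I: no H
  Total hydrogens = 5.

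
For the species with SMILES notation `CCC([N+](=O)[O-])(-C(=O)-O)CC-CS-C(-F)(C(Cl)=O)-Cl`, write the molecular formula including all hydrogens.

C9H12Cl2FNO5S

Heavy atoms from the SMILES: 9 C, 2 Cl, 1 F, 1 N, 5 O, 1 S.
Implicit hydrogens by atom environment:
  4 × C: 2 H each → 8
  4 × C: no H
  3 × O: no H
  2 × Cl: no H
  1 × C: 3 H
  1 × F: no H
  1 × N (charge +1): no H
  1 × O: 1 H
  1 × O (charge -1): no H
  1 × S: no H
  Total hydrogens = 12.
Molecular formula: C9H12Cl2FNO5S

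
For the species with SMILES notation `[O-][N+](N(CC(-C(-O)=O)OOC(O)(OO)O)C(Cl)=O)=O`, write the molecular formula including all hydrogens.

Heavy atoms from the SMILES: 5 C, 1 Cl, 2 N, 11 O.
Implicit hydrogens by atom environment:
  6 × O: no H
  4 × O: 1 H each → 4
  3 × C: no H
  1 × C: 2 H
  1 × C: 1 H
  1 × Cl: no H
  1 × N: no H
  1 × N (charge +1): no H
  1 × O (charge -1): no H
  Total hydrogens = 7.
Molecular formula: C5H7ClN2O11

C5H7ClN2O11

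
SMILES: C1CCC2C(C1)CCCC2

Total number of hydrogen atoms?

18

Hydrogens are implicit in SMILES; fill each atom to its normal valence:
  8 × C: 2 H each → 16
  2 × C: 1 H each → 2
  Total hydrogens = 18.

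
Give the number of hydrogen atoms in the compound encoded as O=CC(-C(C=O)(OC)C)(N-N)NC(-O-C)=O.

Hydrogens are implicit in SMILES; fill each atom to its normal valence:
  5 × O: no H
  3 × C: 3 H each → 9
  3 × C: no H
  2 × C: 1 H each → 2
  2 × N: 1 H each → 2
  1 × N: 2 H
  Total hydrogens = 15.

15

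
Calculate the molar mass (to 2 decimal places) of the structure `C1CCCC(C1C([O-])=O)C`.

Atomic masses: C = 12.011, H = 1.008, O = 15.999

141.19

Molecular formula: C8H13O2-.
M = 8×12.011 + 13×1.008 + 2×15.999 = 141.19 g/mol.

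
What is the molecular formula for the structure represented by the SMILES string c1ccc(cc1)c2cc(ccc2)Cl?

Heavy atoms from the SMILES: 12 C, 1 Cl.
Implicit hydrogens by atom environment:
  9 × C (aromatic): 1 H each → 9
  3 × C (aromatic): no H
  1 × Cl: no H
  Total hydrogens = 9.
Molecular formula: C12H9Cl

C12H9Cl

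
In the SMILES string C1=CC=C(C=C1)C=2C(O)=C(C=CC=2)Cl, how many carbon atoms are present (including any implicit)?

12

The symbol for carbon appears 12 times in the SMILES. (Cl is a single chlorine, not C + l.)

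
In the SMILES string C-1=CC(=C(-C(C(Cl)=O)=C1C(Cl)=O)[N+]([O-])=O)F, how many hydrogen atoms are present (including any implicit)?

Hydrogens are implicit in SMILES; fill each atom to its normal valence:
  4 × C (aromatic): no H
  3 × O: no H
  2 × C (aromatic): 1 H each → 2
  2 × C: no H
  2 × Cl: no H
  1 × F: no H
  1 × N (charge +1): no H
  1 × O (charge -1): no H
  Total hydrogens = 2.

2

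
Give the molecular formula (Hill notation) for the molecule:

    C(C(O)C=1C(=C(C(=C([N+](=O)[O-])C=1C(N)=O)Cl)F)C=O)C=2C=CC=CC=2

C16H12ClFN2O5

Heavy atoms from the SMILES: 16 C, 1 Cl, 1 F, 2 N, 5 O.
Implicit hydrogens by atom environment:
  7 × C (aromatic): no H
  5 × C (aromatic): 1 H each → 5
  3 × O: no H
  2 × C: 1 H each → 2
  1 × C: 2 H
  1 × C: no H
  1 × Cl: no H
  1 × F: no H
  1 × N: 2 H
  1 × N (charge +1): no H
  1 × O: 1 H
  1 × O (charge -1): no H
  Total hydrogens = 12.
Molecular formula: C16H12ClFN2O5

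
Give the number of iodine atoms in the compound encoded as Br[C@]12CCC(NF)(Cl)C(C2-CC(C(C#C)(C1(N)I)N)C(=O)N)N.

1

The symbol for iodine appears 1 time in the SMILES.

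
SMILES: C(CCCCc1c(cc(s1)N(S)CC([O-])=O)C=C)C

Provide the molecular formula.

C14H20NO2S2-

Heavy atoms from the SMILES: 14 C, 1 N, 2 O, 2 S.
Implicit hydrogens by atom environment:
  7 × C: 2 H each → 14
  3 × C (aromatic): no H
  1 × C: 3 H
  1 × C (aromatic): 1 H
  1 × C: 1 H
  1 × C: no H
  1 × N: no H
  1 × O: no H
  1 × O (charge -1): no H
  1 × S: 1 H
  1 × S (aromatic): no H
  Total hydrogens = 20.
Net charge -1.
Molecular formula: C14H20NO2S2-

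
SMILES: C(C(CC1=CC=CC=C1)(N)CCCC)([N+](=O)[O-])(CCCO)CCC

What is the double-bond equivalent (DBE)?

5

Molecular formula from the SMILES: C19H32N2O3.
DoU = (2C + 2 + N − H − X)/2 = (2·19 + 2 + 2 − 32 − 0)/2 = 10/2 = 5.
(Structurally: 1 ring(s) + 4 π bond(s) = 5.)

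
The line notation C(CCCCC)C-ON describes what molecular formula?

Heavy atoms from the SMILES: 7 C, 1 N, 1 O.
Implicit hydrogens by atom environment:
  6 × C: 2 H each → 12
  1 × C: 3 H
  1 × N: 2 H
  1 × O: no H
  Total hydrogens = 17.
Molecular formula: C7H17NO

C7H17NO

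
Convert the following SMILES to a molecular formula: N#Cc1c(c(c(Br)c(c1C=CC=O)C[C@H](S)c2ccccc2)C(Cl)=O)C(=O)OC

Heavy atoms from the SMILES: 1 Br, 21 C, 1 Cl, 1 N, 4 O, 1 S.
Implicit hydrogens by atom environment:
  7 × C (aromatic): no H
  5 × C (aromatic): 1 H each → 5
  4 × C: 1 H each → 4
  4 × O: no H
  3 × C: no H
  1 × Br: no H
  1 × C: 3 H
  1 × C: 2 H
  1 × Cl: no H
  1 × N: no H
  1 × S: 1 H
  Total hydrogens = 15.
Molecular formula: C21H15BrClNO4S

C21H15BrClNO4S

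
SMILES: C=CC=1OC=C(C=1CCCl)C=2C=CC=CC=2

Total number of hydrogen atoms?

Hydrogens are implicit in SMILES; fill each atom to its normal valence:
  6 × C (aromatic): 1 H each → 6
  4 × C (aromatic): no H
  3 × C: 2 H each → 6
  1 × C: 1 H
  1 × Cl: no H
  1 × O (aromatic): no H
  Total hydrogens = 13.

13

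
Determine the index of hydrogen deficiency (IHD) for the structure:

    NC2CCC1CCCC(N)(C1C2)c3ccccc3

6

Molecular formula from the SMILES: C16H24N2.
DoU = (2C + 2 + N − H − X)/2 = (2·16 + 2 + 2 − 24 − 0)/2 = 12/2 = 6.
(Structurally: 3 ring(s) + 3 π bond(s) = 6.)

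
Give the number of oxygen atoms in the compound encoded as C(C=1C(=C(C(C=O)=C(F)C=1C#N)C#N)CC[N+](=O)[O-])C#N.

3

The symbol for oxygen appears 3 times in the SMILES.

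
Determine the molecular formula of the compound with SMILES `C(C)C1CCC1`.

C6H12

Heavy atoms from the SMILES: 6 C.
Implicit hydrogens by atom environment:
  4 × C: 2 H each → 8
  1 × C: 3 H
  1 × C: 1 H
  Total hydrogens = 12.
Molecular formula: C6H12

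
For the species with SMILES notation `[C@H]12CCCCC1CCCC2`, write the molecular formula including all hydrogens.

Heavy atoms from the SMILES: 10 C.
Implicit hydrogens by atom environment:
  8 × C: 2 H each → 16
  2 × C: 1 H each → 2
  Total hydrogens = 18.
Molecular formula: C10H18

C10H18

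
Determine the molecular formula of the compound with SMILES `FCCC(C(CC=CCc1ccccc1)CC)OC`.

C17H25FO

Heavy atoms from the SMILES: 17 C, 1 F, 1 O.
Implicit hydrogens by atom environment:
  5 × C: 2 H each → 10
  5 × C (aromatic): 1 H each → 5
  4 × C: 1 H each → 4
  2 × C: 3 H each → 6
  1 × C (aromatic): no H
  1 × F: no H
  1 × O: no H
  Total hydrogens = 25.
Molecular formula: C17H25FO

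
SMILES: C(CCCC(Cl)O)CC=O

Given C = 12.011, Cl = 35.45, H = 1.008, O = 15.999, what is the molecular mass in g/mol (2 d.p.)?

164.63

Molecular formula: C7H13ClO2.
M = 7×12.011 + 1×35.45 + 13×1.008 + 2×15.999 = 164.63 g/mol.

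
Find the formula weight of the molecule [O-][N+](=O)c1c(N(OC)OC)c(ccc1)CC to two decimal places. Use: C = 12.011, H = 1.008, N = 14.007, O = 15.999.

226.23

Molecular formula: C10H14N2O4.
M = 10×12.011 + 14×1.008 + 2×14.007 + 4×15.999 = 226.23 g/mol.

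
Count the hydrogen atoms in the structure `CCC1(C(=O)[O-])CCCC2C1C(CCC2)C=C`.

Hydrogens are implicit in SMILES; fill each atom to its normal valence:
  8 × C: 2 H each → 16
  4 × C: 1 H each → 4
  2 × C: no H
  1 × C: 3 H
  1 × O: no H
  1 × O (charge -1): no H
  Total hydrogens = 23.

23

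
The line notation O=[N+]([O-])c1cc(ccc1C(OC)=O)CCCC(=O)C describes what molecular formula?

Heavy atoms from the SMILES: 13 C, 1 N, 5 O.
Implicit hydrogens by atom environment:
  4 × O: no H
  3 × C: 2 H each → 6
  3 × C (aromatic): 1 H each → 3
  3 × C (aromatic): no H
  2 × C: 3 H each → 6
  2 × C: no H
  1 × N (charge +1): no H
  1 × O (charge -1): no H
  Total hydrogens = 15.
Molecular formula: C13H15NO5

C13H15NO5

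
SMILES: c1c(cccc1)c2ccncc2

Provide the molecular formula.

C11H9N

Heavy atoms from the SMILES: 11 C, 1 N.
Implicit hydrogens by atom environment:
  9 × C (aromatic): 1 H each → 9
  2 × C (aromatic): no H
  1 × N (aromatic): no H
  Total hydrogens = 9.
Molecular formula: C11H9N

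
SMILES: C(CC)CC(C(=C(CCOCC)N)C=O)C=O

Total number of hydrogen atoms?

Hydrogens are implicit in SMILES; fill each atom to its normal valence:
  6 × C: 2 H each → 12
  3 × C: 1 H each → 3
  3 × O: no H
  2 × C: 3 H each → 6
  2 × C: no H
  1 × N: 2 H
  Total hydrogens = 23.

23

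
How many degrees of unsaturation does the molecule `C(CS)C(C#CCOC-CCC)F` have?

2

Molecular formula from the SMILES: C10H17FOS.
DoU = (2C + 2 + N − H − X)/2 = (2·10 + 2 + 0 − 17 − 1)/2 = 4/2 = 2.
(Structurally: 0 ring(s) + 2 π bond(s) = 2.)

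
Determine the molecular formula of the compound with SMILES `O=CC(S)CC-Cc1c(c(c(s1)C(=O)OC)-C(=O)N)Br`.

C12H14BrNO4S2

Heavy atoms from the SMILES: 1 Br, 12 C, 1 N, 4 O, 2 S.
Implicit hydrogens by atom environment:
  4 × C (aromatic): no H
  4 × O: no H
  3 × C: 2 H each → 6
  2 × C: 1 H each → 2
  2 × C: no H
  1 × Br: no H
  1 × C: 3 H
  1 × N: 2 H
  1 × S: 1 H
  1 × S (aromatic): no H
  Total hydrogens = 14.
Molecular formula: C12H14BrNO4S2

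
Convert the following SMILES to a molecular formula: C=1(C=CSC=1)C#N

C5H3NS

Heavy atoms from the SMILES: 5 C, 1 N, 1 S.
Implicit hydrogens by atom environment:
  3 × C (aromatic): 1 H each → 3
  1 × C (aromatic): no H
  1 × C: no H
  1 × N: no H
  1 × S (aromatic): no H
  Total hydrogens = 3.
Molecular formula: C5H3NS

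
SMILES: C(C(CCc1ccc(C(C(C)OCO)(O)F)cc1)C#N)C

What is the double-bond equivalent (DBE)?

6

Molecular formula from the SMILES: C16H22FNO3.
DoU = (2C + 2 + N − H − X)/2 = (2·16 + 2 + 1 − 22 − 1)/2 = 12/2 = 6.
(Structurally: 1 ring(s) + 5 π bond(s) = 6.)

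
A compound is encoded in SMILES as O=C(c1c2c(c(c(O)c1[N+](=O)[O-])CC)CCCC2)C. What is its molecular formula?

Heavy atoms from the SMILES: 14 C, 1 N, 4 O.
Implicit hydrogens by atom environment:
  6 × C (aromatic): no H
  5 × C: 2 H each → 10
  2 × C: 3 H each → 6
  2 × O: no H
  1 × C: no H
  1 × N (charge +1): no H
  1 × O: 1 H
  1 × O (charge -1): no H
  Total hydrogens = 17.
Molecular formula: C14H17NO4

C14H17NO4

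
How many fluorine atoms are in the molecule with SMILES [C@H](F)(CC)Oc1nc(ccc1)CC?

The symbol for fluorine appears 1 time in the SMILES.

1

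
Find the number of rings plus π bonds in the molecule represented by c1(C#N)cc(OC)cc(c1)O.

Molecular formula from the SMILES: C8H7NO2.
DoU = (2C + 2 + N − H − X)/2 = (2·8 + 2 + 1 − 7 − 0)/2 = 12/2 = 6.
(Structurally: 1 ring(s) + 5 π bond(s) = 6.)

6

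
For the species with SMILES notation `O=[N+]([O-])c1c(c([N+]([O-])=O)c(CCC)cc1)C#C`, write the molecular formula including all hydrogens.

C11H10N2O4

Heavy atoms from the SMILES: 11 C, 2 N, 4 O.
Implicit hydrogens by atom environment:
  4 × C (aromatic): no H
  2 × C: 2 H each → 4
  2 × C (aromatic): 1 H each → 2
  2 × N (charge +1): no H
  2 × O: no H
  2 × O (charge -1): no H
  1 × C: 3 H
  1 × C: 1 H
  1 × C: no H
  Total hydrogens = 10.
Molecular formula: C11H10N2O4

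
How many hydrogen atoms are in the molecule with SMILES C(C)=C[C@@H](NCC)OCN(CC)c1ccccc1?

24

Hydrogens are implicit in SMILES; fill each atom to its normal valence:
  5 × C (aromatic): 1 H each → 5
  3 × C: 3 H each → 9
  3 × C: 2 H each → 6
  3 × C: 1 H each → 3
  1 × C (aromatic): no H
  1 × N: 1 H
  1 × N: no H
  1 × O: no H
  Total hydrogens = 24.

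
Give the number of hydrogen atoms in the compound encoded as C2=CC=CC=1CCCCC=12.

12

Hydrogens are implicit in SMILES; fill each atom to its normal valence:
  4 × C: 2 H each → 8
  4 × C (aromatic): 1 H each → 4
  2 × C (aromatic): no H
  Total hydrogens = 12.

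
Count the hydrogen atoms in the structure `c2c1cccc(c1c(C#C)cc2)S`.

8

Hydrogens are implicit in SMILES; fill each atom to its normal valence:
  6 × C (aromatic): 1 H each → 6
  4 × C (aromatic): no H
  1 × C: 1 H
  1 × C: no H
  1 × S: 1 H
  Total hydrogens = 8.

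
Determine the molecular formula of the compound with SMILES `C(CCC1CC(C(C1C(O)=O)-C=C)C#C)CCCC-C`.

C18H28O2

Heavy atoms from the SMILES: 18 C, 2 O.
Implicit hydrogens by atom environment:
  9 × C: 2 H each → 18
  6 × C: 1 H each → 6
  2 × C: no H
  1 × C: 3 H
  1 × O: 1 H
  1 × O: no H
  Total hydrogens = 28.
Molecular formula: C18H28O2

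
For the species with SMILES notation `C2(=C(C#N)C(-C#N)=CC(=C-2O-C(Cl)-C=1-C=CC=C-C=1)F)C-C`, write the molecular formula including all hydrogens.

C17H12ClFN2O

Heavy atoms from the SMILES: 17 C, 1 Cl, 1 F, 2 N, 1 O.
Implicit hydrogens by atom environment:
  6 × C (aromatic): 1 H each → 6
  6 × C (aromatic): no H
  2 × C: no H
  2 × N: no H
  1 × C: 3 H
  1 × C: 2 H
  1 × C: 1 H
  1 × Cl: no H
  1 × F: no H
  1 × O: no H
  Total hydrogens = 12.
Molecular formula: C17H12ClFN2O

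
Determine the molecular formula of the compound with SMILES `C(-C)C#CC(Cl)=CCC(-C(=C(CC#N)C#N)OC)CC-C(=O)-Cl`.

C17H18Cl2N2O2

Heavy atoms from the SMILES: 17 C, 2 Cl, 2 N, 2 O.
Implicit hydrogens by atom environment:
  8 × C: no H
  5 × C: 2 H each → 10
  2 × C: 3 H each → 6
  2 × C: 1 H each → 2
  2 × Cl: no H
  2 × N: no H
  2 × O: no H
  Total hydrogens = 18.
Molecular formula: C17H18Cl2N2O2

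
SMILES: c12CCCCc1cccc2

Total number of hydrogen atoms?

12

Hydrogens are implicit in SMILES; fill each atom to its normal valence:
  4 × C: 2 H each → 8
  4 × C (aromatic): 1 H each → 4
  2 × C (aromatic): no H
  Total hydrogens = 12.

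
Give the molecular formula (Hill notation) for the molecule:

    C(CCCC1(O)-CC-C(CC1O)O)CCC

C13H26O3

Heavy atoms from the SMILES: 13 C, 3 O.
Implicit hydrogens by atom environment:
  9 × C: 2 H each → 18
  3 × O: 1 H each → 3
  2 × C: 1 H each → 2
  1 × C: 3 H
  1 × C: no H
  Total hydrogens = 26.
Molecular formula: C13H26O3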